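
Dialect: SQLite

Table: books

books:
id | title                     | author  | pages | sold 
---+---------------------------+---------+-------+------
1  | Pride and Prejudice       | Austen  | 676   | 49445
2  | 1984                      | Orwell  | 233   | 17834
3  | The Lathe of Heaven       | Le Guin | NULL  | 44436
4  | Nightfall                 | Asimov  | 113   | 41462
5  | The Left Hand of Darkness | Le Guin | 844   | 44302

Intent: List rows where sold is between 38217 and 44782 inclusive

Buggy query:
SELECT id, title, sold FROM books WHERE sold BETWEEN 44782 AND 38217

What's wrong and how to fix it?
Bug: BETWEEN expects the lower bound first; with 44782 AND 38217 the range is empty

Fix: Write BETWEEN 38217 AND 44782

Corrected query:
SELECT id, title, sold FROM books WHERE sold BETWEEN 38217 AND 44782

Result:
id | title                     | sold 
---+---------------------------+------
3  | The Lathe of Heaven       | 44436
4  | Nightfall                 | 41462
5  | The Left Hand of Darkness | 44302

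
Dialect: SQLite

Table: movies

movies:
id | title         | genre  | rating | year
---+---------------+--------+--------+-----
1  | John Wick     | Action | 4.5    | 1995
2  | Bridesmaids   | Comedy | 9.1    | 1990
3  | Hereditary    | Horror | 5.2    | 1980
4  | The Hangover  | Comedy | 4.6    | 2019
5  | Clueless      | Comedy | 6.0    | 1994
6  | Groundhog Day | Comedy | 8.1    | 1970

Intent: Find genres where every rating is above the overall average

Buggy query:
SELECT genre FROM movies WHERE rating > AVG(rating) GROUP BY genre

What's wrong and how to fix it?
Bug: AVG() is an aggregate; it can't sit directly in WHERE

Fix: Compute the overall average in a scalar subquery and compare each group's MIN against it in HAVING

Corrected query:
SELECT genre FROM movies GROUP BY genre HAVING MIN(rating) > (SELECT AVG(rating) FROM movies)

Result:
(no rows)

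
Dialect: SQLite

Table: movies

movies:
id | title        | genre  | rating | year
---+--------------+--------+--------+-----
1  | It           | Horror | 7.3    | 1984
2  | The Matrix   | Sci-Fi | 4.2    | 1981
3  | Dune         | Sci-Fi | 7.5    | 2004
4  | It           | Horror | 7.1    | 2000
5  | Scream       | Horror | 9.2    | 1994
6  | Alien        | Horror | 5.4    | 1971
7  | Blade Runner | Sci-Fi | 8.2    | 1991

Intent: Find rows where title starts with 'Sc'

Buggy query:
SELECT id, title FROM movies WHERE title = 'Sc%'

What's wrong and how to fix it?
Bug: '=' compares the literal string including the % character; pattern matching needs LIKE

Fix: Use LIKE for wildcard pattern matching

Corrected query:
SELECT id, title FROM movies WHERE title LIKE 'Sc%'

Result:
id | title 
---+-------
5  | Scream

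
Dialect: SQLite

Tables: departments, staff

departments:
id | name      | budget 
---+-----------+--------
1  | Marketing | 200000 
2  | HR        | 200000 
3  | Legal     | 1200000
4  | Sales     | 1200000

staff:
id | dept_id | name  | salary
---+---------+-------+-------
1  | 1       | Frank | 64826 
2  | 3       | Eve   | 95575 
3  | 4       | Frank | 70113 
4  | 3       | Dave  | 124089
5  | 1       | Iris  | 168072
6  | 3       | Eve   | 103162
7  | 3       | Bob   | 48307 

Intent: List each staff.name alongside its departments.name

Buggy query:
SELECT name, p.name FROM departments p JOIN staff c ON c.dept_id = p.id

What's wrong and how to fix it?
Bug: 'name' exists in both joined tables, so the database can't tell which one is meant

Fix: Qualify the column with its table alias (c.name)

Corrected query:
SELECT c.name, p.name FROM departments p JOIN staff c ON c.dept_id = p.id

Result:
name  | name     
------+----------
Frank | Marketing
Eve   | Legal    
Frank | Sales    
Dave  | Legal    
Iris  | Marketing
Eve   | Legal    
Bob   | Legal    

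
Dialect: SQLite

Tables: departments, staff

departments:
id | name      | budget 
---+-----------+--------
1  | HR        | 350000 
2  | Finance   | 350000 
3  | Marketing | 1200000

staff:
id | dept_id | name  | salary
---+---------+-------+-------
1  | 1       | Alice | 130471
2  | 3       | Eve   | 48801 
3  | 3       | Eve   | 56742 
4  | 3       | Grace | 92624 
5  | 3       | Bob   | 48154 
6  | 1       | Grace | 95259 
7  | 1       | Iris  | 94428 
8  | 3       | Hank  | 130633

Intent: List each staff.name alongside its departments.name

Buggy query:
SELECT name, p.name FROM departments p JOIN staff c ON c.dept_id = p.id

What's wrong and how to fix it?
Bug: Both tables have a 'name' column; the unqualified reference is ambiguous

Fix: Qualify the column with its table alias (c.name)

Corrected query:
SELECT c.name, p.name FROM departments p JOIN staff c ON c.dept_id = p.id

Result:
name  | name     
------+----------
Alice | HR       
Eve   | Marketing
Eve   | Marketing
Grace | Marketing
Bob   | Marketing
Grace | HR       
Iris  | HR       
Hank  | Marketing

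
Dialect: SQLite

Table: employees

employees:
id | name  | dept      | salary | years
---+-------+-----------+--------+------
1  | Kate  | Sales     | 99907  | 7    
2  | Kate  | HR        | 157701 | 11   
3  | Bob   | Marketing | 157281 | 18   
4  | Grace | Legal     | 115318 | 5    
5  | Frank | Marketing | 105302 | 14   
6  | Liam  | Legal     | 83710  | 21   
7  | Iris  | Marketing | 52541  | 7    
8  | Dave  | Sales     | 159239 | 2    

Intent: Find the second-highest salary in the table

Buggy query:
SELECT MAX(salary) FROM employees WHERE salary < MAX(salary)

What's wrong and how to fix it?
Bug: The inner MAX is an aggregate inside WHERE, which is not allowed

Fix: Put the inner MAX in a scalar subquery

Corrected query:
SELECT MAX(salary) FROM employees WHERE salary < (SELECT MAX(salary) FROM employees)

Result:
MAX(salary)
-----------
157701     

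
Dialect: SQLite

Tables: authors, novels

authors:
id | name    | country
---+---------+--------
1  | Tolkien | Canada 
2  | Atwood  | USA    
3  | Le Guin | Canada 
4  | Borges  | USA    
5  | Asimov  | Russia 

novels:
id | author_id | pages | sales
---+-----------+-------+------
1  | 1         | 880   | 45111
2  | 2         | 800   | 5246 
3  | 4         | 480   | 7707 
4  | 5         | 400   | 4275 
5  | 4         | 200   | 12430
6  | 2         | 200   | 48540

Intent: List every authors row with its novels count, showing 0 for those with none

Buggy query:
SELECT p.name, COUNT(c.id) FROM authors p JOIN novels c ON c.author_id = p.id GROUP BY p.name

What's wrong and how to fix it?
Bug: An inner join excludes parents with zero children

Fix: Switch to LEFT JOIN to retain unmatched parent rows

Corrected query:
SELECT p.name, COUNT(c.id) FROM authors p LEFT JOIN novels c ON c.author_id = p.id GROUP BY p.name

Result:
name    | COUNT(c.id)
--------+------------
Asimov  | 1          
Atwood  | 2          
Borges  | 2          
Le Guin | 0          
Tolkien | 1          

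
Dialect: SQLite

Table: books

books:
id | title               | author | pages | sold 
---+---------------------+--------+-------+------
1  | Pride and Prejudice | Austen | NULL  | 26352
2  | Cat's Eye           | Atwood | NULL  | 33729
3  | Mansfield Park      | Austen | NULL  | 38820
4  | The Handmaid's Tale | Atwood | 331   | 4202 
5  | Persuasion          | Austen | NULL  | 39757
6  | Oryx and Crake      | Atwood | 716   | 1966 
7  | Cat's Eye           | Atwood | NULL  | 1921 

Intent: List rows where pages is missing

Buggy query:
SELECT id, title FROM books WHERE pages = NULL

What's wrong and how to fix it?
Bug: '= NULL' is always unknown in SQL three-valued logic, so no rows match

Fix: Use IS NULL to test for NULL

Corrected query:
SELECT id, title FROM books WHERE pages IS NULL

Result:
id | title              
---+--------------------
1  | Pride and Prejudice
2  | Cat's Eye          
3  | Mansfield Park     
5  | Persuasion         
7  | Cat's Eye          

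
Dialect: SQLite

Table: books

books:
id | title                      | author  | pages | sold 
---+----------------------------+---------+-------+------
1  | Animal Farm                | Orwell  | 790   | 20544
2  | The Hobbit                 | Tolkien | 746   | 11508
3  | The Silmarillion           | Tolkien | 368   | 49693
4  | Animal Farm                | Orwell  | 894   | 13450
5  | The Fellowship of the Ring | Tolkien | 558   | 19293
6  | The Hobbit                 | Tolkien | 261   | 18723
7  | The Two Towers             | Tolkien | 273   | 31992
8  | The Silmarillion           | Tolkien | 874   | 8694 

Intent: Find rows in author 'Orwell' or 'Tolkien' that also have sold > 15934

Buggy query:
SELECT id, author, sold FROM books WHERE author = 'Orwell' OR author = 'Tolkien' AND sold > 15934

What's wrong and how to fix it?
Bug: Without parentheses, AND is evaluated before OR, so the sold filter only applies to the 'Tolkien' branch

Fix: Add parentheses around the OR so the AND applies to both alternatives

Corrected query:
SELECT id, author, sold FROM books WHERE (author = 'Orwell' OR author = 'Tolkien') AND sold > 15934

Result:
id | author  | sold 
---+---------+------
1  | Orwell  | 20544
3  | Tolkien | 49693
5  | Tolkien | 19293
6  | Tolkien | 18723
7  | Tolkien | 31992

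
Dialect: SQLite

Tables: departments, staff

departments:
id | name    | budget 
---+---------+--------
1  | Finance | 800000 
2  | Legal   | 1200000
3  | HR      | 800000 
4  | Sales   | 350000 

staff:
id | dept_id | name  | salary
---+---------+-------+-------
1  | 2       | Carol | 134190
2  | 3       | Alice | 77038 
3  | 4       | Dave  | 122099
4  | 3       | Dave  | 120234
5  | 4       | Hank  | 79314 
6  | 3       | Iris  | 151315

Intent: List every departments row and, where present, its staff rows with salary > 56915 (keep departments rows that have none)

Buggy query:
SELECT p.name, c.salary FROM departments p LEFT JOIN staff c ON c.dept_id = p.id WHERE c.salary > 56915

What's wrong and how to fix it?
Bug: A WHERE condition on the right-hand table after LEFT JOIN drops unmatched parents

Fix: Put 'c.salary > 56915' in the JOIN's ON clause instead of WHERE

Corrected query:
SELECT p.name, c.salary FROM departments p LEFT JOIN staff c ON c.dept_id = p.id AND c.salary > 56915

Result:
name    | salary
--------+-------
Finance | NULL  
Legal   | 134190
HR      | 77038 
HR      | 120234
HR      | 151315
Sales   | 79314 
Sales   | 122099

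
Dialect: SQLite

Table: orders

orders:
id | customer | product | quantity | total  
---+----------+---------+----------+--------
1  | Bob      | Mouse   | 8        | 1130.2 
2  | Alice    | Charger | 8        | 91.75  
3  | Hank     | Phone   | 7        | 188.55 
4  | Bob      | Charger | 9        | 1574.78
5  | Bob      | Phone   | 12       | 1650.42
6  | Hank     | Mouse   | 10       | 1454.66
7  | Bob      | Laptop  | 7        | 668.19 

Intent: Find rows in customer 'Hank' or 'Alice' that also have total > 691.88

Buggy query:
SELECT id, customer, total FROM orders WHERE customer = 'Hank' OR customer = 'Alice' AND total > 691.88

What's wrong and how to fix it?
Bug: AND binds tighter than OR, so this parses as customer = 'Hank' OR (customer = 'Alice' AND total > 691.88)

Fix: Add parentheses around the OR so the AND applies to both alternatives

Corrected query:
SELECT id, customer, total FROM orders WHERE (customer = 'Hank' OR customer = 'Alice') AND total > 691.88

Result:
id | customer | total  
---+----------+--------
6  | Hank     | 1454.66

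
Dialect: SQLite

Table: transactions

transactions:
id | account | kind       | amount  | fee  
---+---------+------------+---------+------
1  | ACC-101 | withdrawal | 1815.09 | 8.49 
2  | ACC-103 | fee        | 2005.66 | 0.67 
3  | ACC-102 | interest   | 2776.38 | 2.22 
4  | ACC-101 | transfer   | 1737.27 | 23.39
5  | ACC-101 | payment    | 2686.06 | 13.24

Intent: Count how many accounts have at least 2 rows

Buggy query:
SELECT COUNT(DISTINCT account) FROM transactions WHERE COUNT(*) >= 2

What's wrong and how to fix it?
Bug: COUNT(*) cannot appear in WHERE; the per-group count doesn't exist yet

Fix: Group first with HAVING COUNT(*) >= 2, then COUNT the resulting groups

Corrected query:
SELECT COUNT(*) FROM (SELECT account FROM transactions GROUP BY account HAVING COUNT(*) >= 2)

Result:
COUNT(*)
--------
1       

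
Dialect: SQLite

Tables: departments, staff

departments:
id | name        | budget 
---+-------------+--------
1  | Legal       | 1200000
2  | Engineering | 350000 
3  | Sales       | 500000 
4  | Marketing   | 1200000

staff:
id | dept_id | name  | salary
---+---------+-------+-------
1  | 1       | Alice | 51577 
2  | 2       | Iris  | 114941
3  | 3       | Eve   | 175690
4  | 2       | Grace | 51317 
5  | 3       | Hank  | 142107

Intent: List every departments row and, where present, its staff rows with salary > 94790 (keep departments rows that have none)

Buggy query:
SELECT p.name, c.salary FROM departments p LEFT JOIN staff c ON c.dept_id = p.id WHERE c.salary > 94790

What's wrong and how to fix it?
Bug: Filtering c.salary in WHERE discards the NULL rows produced by LEFT JOIN, turning it into an inner join

Fix: Put 'c.salary > 94790' in the JOIN's ON clause instead of WHERE

Corrected query:
SELECT p.name, c.salary FROM departments p LEFT JOIN staff c ON c.dept_id = p.id AND c.salary > 94790

Result:
name        | salary
------------+-------
Legal       | NULL  
Engineering | 114941
Sales       | 142107
Sales       | 175690
Marketing   | NULL  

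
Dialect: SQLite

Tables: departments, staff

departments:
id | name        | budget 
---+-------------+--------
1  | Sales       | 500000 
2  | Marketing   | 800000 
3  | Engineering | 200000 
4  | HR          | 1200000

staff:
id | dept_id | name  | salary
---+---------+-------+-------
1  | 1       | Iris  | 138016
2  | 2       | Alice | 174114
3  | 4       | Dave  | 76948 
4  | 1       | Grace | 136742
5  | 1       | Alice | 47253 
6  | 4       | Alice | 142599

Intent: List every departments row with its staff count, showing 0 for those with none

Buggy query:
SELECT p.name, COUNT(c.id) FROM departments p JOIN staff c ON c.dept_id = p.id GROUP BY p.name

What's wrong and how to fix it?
Bug: An inner join excludes parents with zero children

Fix: Use LEFT JOIN so parents without children still appear (COUNT(c.id) gives 0)

Corrected query:
SELECT p.name, COUNT(c.id) FROM departments p LEFT JOIN staff c ON c.dept_id = p.id GROUP BY p.name

Result:
name        | COUNT(c.id)
------------+------------
Engineering | 0          
HR          | 2          
Marketing   | 1          
Sales       | 3          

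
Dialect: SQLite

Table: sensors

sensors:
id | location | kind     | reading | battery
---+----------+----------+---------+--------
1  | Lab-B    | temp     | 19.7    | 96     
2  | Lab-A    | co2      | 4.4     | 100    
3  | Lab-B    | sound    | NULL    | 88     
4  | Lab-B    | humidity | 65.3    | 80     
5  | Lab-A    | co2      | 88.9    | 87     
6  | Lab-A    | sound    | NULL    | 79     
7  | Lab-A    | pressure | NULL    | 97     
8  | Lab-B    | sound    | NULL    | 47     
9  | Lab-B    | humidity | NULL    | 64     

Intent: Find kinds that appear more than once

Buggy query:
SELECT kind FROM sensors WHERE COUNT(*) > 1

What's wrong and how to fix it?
Bug: WHERE can't reference COUNT(*); aggregates are computed after WHERE

Fix: GROUP BY kind, then filter groups with HAVING COUNT(*) > 1

Corrected query:
SELECT kind FROM sensors GROUP BY kind HAVING COUNT(*) > 1

Result:
kind    
--------
co2     
humidity
sound   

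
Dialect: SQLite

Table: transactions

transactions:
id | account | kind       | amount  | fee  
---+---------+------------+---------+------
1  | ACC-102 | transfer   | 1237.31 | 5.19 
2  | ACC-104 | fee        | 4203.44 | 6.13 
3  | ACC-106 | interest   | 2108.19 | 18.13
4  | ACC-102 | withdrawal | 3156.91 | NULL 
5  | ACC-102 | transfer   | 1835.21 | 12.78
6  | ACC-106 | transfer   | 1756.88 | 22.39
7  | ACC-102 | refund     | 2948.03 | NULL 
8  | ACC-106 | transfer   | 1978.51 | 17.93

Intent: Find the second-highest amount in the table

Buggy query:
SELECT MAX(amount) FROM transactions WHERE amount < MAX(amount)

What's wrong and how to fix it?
Bug: The inner MAX is an aggregate inside WHERE, which is not allowed

Fix: Put the inner MAX in a scalar subquery

Corrected query:
SELECT MAX(amount) FROM transactions WHERE amount < (SELECT MAX(amount) FROM transactions)

Result:
MAX(amount)
-----------
3156.91    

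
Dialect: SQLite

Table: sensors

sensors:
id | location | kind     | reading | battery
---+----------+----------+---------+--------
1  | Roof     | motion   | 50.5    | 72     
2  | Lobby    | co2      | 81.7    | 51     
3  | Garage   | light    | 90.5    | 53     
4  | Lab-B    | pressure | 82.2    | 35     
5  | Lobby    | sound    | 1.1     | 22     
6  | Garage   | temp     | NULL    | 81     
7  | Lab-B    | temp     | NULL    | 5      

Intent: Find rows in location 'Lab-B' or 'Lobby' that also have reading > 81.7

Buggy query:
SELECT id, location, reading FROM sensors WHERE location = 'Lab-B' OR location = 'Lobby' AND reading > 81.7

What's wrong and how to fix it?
Bug: AND binds tighter than OR, so this parses as location = 'Lab-B' OR (location = 'Lobby' AND reading > 81.7)

Fix: Add parentheses around the OR so the AND applies to both alternatives

Corrected query:
SELECT id, location, reading FROM sensors WHERE (location = 'Lab-B' OR location = 'Lobby') AND reading > 81.7

Result:
id | location | reading
---+----------+--------
4  | Lab-B    | 82.2   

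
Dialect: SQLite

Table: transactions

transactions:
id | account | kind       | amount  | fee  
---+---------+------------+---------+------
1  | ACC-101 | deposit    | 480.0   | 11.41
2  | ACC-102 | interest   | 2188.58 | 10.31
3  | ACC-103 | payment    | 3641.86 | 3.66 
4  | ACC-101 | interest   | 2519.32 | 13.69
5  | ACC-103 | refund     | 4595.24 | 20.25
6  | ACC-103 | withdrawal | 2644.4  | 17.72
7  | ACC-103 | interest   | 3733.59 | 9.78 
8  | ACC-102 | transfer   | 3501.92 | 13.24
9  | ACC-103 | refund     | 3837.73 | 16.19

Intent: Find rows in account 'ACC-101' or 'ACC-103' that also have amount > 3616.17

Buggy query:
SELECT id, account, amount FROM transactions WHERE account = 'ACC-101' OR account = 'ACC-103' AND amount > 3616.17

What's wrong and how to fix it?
Bug: Without parentheses, AND is evaluated before OR, so the amount filter only applies to the 'ACC-103' branch

Fix: Group the OR with parentheses (or use IN), then AND the threshold

Corrected query:
SELECT id, account, amount FROM transactions WHERE (account = 'ACC-101' OR account = 'ACC-103') AND amount > 3616.17

Result:
id | account | amount 
---+---------+--------
3  | ACC-103 | 3641.86
5  | ACC-103 | 4595.24
7  | ACC-103 | 3733.59
9  | ACC-103 | 3837.73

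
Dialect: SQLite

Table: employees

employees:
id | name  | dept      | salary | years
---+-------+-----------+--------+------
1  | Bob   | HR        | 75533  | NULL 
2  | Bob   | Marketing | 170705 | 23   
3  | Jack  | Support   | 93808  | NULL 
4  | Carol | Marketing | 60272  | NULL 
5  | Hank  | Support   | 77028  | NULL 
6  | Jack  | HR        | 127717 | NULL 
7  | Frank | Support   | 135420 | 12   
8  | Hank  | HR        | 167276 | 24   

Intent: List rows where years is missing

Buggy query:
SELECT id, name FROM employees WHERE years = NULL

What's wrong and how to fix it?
Bug: '= NULL' is always unknown in SQL three-valued logic, so no rows match

Fix: Use IS NULL to test for NULL

Corrected query:
SELECT id, name FROM employees WHERE years IS NULL

Result:
id | name 
---+------
1  | Bob  
3  | Jack 
4  | Carol
5  | Hank 
6  | Jack 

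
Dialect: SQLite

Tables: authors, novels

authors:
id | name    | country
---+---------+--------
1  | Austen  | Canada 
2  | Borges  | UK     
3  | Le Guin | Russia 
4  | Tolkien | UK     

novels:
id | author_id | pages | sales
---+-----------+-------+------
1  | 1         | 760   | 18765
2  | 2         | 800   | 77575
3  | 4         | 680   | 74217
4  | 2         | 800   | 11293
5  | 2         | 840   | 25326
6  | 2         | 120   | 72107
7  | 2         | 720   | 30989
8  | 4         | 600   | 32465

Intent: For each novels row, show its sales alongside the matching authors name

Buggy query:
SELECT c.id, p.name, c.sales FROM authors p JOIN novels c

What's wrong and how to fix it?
Bug: JOIN with no ON clause produces a cartesian product; every novels row pairs with every authors row

Fix: Add ON c.author_id = p.id to the JOIN

Corrected query:
SELECT c.id, p.name, c.sales FROM authors p JOIN novels c ON c.author_id = p.id

Result:
id | name    | sales
---+---------+------
1  | Austen  | 18765
2  | Borges  | 77575
3  | Tolkien | 74217
4  | Borges  | 11293
5  | Borges  | 25326
6  | Borges  | 72107
7  | Borges  | 30989
8  | Tolkien | 32465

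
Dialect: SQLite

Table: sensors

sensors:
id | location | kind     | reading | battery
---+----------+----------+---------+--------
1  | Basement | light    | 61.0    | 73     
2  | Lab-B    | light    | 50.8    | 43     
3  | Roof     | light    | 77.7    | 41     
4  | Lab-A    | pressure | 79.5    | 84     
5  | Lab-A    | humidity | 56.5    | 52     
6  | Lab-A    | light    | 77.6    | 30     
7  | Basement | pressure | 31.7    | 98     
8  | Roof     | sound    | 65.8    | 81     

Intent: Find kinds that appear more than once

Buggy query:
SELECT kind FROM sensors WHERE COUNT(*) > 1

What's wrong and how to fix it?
Bug: COUNT(*) is an aggregate and cannot be used in WHERE

Fix: Group first, then use HAVING for the count condition

Corrected query:
SELECT kind FROM sensors GROUP BY kind HAVING COUNT(*) > 1

Result:
kind    
--------
light   
pressure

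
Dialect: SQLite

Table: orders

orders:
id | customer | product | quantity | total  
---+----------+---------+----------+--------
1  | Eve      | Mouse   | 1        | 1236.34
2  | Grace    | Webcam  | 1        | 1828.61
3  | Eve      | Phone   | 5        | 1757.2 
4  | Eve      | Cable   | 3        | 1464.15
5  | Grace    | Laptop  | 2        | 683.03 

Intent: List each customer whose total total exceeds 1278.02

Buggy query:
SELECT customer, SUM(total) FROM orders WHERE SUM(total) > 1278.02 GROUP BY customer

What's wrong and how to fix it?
Bug: WHERE runs before GROUP BY, so aggregates aren't available there

Fix: Move the aggregate condition to a HAVING clause

Corrected query:
SELECT customer, SUM(total) FROM orders GROUP BY customer HAVING SUM(total) > 1278.02

Result:
customer | SUM(total)
---------+-----------
Eve      | 4457.69   
Grace    | 2511.64   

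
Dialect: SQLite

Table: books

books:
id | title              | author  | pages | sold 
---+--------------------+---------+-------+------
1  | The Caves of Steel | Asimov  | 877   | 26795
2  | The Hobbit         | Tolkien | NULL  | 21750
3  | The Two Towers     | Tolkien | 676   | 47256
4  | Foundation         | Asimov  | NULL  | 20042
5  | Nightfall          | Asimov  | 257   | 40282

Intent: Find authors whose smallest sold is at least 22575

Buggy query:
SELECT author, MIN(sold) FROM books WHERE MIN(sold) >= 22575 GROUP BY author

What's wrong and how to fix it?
Bug: Aggregates like MIN are computed per group after WHERE runs

Fix: Use HAVING for the per-group MIN condition

Corrected query:
SELECT author, MIN(sold) FROM books GROUP BY author HAVING MIN(sold) >= 22575

Result:
(no rows)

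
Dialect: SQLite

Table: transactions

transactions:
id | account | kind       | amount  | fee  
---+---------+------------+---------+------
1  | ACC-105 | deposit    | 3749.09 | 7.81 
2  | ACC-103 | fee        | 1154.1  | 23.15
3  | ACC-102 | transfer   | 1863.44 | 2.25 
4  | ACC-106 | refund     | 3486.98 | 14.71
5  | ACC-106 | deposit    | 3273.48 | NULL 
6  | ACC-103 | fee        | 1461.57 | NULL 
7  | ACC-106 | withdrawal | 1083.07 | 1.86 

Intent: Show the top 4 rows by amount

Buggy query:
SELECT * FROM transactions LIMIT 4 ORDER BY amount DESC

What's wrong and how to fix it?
Bug: LIMIT must come after ORDER BY

Fix: Swap the clauses: ORDER BY first, then LIMIT

Corrected query:
SELECT * FROM transactions ORDER BY amount DESC LIMIT 4

Result:
id | account | kind     | amount  | fee  
---+---------+----------+---------+------
1  | ACC-105 | deposit  | 3749.09 | 7.81 
4  | ACC-106 | refund   | 3486.98 | 14.71
5  | ACC-106 | deposit  | 3273.48 | NULL 
3  | ACC-102 | transfer | 1863.44 | 2.25 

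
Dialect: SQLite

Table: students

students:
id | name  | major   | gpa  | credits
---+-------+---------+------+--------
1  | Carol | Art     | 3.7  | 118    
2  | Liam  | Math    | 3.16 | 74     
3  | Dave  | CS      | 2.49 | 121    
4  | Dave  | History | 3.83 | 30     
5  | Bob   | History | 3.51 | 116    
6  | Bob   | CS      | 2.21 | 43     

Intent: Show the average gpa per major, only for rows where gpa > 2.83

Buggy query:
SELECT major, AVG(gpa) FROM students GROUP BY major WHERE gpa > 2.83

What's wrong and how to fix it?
Bug: WHERE cannot follow GROUP BY

Fix: Place WHERE between FROM and GROUP BY

Corrected query:
SELECT major, AVG(gpa) FROM students WHERE gpa > 2.83 GROUP BY major

Result:
major   | AVG(gpa)
--------+---------
Art     | 3.7     
History | 3.67    
Math    | 3.16    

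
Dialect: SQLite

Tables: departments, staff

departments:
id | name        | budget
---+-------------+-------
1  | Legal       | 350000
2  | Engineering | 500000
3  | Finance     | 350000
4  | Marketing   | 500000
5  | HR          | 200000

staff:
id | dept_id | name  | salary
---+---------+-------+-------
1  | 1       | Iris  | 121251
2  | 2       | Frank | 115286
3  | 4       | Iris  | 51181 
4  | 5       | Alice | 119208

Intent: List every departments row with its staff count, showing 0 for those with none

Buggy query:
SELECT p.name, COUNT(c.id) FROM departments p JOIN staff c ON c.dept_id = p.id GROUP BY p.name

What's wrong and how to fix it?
Bug: An inner join excludes parents with zero children

Fix: Use LEFT JOIN so parents without children still appear (COUNT(c.id) gives 0)

Corrected query:
SELECT p.name, COUNT(c.id) FROM departments p LEFT JOIN staff c ON c.dept_id = p.id GROUP BY p.name

Result:
name        | COUNT(c.id)
------------+------------
Engineering | 1          
Finance     | 0          
HR          | 1          
Legal       | 1          
Marketing   | 1          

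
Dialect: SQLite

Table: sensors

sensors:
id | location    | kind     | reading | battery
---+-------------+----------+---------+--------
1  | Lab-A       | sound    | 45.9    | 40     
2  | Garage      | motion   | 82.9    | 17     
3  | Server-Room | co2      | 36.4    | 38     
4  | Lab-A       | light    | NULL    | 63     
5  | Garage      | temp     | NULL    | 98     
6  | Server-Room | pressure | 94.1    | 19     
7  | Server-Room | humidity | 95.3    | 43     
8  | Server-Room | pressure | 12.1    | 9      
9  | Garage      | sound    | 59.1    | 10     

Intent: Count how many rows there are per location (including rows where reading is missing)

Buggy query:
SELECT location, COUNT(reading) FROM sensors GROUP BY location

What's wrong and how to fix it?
Bug: COUNT(reading) skips NULLs, so groups with missing reading are undercounted

Fix: Use COUNT(*) to count all rows regardless of NULL

Corrected query:
SELECT location, COUNT(*) FROM sensors GROUP BY location

Result:
location    | COUNT(*)
------------+---------
Garage      | 3       
Lab-A       | 2       
Server-Room | 4       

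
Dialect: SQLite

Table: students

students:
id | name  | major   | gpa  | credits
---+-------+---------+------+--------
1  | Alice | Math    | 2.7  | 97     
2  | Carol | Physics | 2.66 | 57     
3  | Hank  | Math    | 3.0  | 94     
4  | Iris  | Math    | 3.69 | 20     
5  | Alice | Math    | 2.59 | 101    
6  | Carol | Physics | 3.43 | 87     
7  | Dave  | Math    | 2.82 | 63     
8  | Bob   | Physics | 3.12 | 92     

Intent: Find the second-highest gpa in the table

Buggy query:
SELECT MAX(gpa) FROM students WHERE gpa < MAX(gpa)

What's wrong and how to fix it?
Bug: The inner MAX is an aggregate inside WHERE, which is not allowed

Fix: Put the inner MAX in a scalar subquery

Corrected query:
SELECT MAX(gpa) FROM students WHERE gpa < (SELECT MAX(gpa) FROM students)

Result:
MAX(gpa)
--------
3.43    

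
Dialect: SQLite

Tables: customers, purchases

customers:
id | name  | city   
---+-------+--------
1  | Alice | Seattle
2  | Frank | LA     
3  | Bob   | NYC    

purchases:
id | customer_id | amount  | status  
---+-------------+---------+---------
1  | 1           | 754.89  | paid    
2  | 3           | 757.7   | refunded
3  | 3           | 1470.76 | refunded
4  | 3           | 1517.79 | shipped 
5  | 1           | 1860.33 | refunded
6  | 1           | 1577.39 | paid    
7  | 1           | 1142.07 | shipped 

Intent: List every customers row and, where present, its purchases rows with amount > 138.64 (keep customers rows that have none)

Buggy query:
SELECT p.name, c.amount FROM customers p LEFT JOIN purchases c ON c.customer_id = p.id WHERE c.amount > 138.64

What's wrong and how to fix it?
Bug: Filtering c.amount in WHERE discards the NULL rows produced by LEFT JOIN, turning it into an inner join

Fix: Move the right-table condition into the ON clause so unmatched parents are kept

Corrected query:
SELECT p.name, c.amount FROM customers p LEFT JOIN purchases c ON c.customer_id = p.id AND c.amount > 138.64

Result:
name  | amount 
------+--------
Alice | 754.89 
Alice | 1142.07
Alice | 1577.39
Alice | 1860.33
Frank | NULL   
Bob   | 757.7  
Bob   | 1470.76
Bob   | 1517.79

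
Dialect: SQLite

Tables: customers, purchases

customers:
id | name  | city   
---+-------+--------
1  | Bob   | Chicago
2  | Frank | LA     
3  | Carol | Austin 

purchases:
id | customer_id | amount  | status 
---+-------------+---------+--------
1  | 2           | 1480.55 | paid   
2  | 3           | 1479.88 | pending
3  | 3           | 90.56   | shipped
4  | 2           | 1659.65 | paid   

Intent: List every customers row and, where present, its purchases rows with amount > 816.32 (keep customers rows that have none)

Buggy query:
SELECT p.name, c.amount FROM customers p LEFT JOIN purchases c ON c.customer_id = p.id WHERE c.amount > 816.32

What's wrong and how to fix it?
Bug: A WHERE condition on the right-hand table after LEFT JOIN drops unmatched parents

Fix: Move the right-table condition into the ON clause so unmatched parents are kept

Corrected query:
SELECT p.name, c.amount FROM customers p LEFT JOIN purchases c ON c.customer_id = p.id AND c.amount > 816.32

Result:
name  | amount 
------+--------
Bob   | NULL   
Frank | 1480.55
Frank | 1659.65
Carol | 1479.88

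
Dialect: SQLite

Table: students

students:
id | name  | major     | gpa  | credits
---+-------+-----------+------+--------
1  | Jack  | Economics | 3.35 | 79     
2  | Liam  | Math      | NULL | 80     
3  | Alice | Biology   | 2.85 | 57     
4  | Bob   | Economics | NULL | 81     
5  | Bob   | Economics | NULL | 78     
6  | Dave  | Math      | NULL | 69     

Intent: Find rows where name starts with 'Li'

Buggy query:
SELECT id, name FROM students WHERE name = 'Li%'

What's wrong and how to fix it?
Bug: Wildcards only work with LIKE; '=' treats '%' as a literal character

Fix: Use LIKE for wildcard pattern matching

Corrected query:
SELECT id, name FROM students WHERE name LIKE 'Li%'

Result:
id | name
---+-----
2  | Liam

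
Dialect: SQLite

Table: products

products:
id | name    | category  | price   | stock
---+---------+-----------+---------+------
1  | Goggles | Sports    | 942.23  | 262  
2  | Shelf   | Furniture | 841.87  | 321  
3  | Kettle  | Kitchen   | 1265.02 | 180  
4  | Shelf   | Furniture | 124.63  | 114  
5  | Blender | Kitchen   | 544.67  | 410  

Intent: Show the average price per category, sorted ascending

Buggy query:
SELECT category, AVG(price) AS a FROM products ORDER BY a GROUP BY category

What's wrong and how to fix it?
Bug: GROUP BY must precede ORDER BY

Fix: Move ORDER BY to the end, after GROUP BY

Corrected query:
SELECT category, AVG(price) AS a FROM products GROUP BY category ORDER BY a

Result:
category  | a      
----------+--------
Furniture | 483.25 
Kitchen   | 904.845
Sports    | 942.23 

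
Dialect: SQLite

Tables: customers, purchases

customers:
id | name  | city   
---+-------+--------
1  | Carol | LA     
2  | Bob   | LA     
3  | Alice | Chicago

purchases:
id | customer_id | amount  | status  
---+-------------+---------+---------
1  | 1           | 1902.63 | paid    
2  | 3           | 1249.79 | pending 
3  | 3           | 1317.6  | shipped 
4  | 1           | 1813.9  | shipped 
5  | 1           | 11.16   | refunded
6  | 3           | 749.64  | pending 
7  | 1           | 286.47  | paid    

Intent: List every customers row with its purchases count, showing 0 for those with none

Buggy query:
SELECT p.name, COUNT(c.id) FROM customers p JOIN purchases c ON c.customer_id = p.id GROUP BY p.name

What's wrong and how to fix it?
Bug: An inner join excludes parents with zero children

Fix: Switch to LEFT JOIN to retain unmatched parent rows

Corrected query:
SELECT p.name, COUNT(c.id) FROM customers p LEFT JOIN purchases c ON c.customer_id = p.id GROUP BY p.name

Result:
name  | COUNT(c.id)
------+------------
Alice | 3          
Bob   | 0          
Carol | 4          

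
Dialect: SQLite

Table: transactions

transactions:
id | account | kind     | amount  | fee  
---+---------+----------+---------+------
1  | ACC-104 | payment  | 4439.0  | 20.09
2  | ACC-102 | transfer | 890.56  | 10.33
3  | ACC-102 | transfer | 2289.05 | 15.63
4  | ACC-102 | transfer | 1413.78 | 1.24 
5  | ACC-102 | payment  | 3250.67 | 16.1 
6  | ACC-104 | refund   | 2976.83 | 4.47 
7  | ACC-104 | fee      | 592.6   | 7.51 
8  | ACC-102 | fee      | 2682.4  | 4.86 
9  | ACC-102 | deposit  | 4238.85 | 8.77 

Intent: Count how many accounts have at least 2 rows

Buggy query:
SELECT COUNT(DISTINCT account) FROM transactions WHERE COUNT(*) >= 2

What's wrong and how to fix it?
Bug: WHERE filters individual rows, not groups, so a group-level COUNT is invalid there

Fix: Use a subquery that GROUPs and filters with HAVING, then count its rows

Corrected query:
SELECT COUNT(*) FROM (SELECT account FROM transactions GROUP BY account HAVING COUNT(*) >= 2)

Result:
COUNT(*)
--------
2       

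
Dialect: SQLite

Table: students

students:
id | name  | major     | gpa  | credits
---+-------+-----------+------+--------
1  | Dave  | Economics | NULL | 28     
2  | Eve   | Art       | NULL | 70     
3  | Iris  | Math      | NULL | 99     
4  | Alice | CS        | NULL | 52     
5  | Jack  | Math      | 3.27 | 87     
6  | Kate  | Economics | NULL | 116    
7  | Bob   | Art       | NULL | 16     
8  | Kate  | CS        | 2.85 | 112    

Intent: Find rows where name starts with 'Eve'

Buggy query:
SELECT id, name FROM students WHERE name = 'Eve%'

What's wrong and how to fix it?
Bug: '=' compares the literal string including the % character; pattern matching needs LIKE

Fix: Replace '=' with LIKE so 'Eve%' is treated as a pattern

Corrected query:
SELECT id, name FROM students WHERE name LIKE 'Eve%'

Result:
id | name
---+-----
2  | Eve 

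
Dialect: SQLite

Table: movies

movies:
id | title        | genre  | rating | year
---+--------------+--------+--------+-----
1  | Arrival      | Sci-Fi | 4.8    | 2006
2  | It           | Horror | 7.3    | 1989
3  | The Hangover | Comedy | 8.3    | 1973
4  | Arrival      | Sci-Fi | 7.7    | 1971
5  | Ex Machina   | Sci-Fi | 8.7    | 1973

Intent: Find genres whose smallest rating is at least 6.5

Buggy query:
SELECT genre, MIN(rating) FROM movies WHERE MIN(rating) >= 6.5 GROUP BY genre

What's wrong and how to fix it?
Bug: MIN() in WHERE is a misuse of aggregate

Fix: Use HAVING for the per-group MIN condition

Corrected query:
SELECT genre, MIN(rating) FROM movies GROUP BY genre HAVING MIN(rating) >= 6.5

Result:
genre  | MIN(rating)
-------+------------
Comedy | 8.3        
Horror | 7.3        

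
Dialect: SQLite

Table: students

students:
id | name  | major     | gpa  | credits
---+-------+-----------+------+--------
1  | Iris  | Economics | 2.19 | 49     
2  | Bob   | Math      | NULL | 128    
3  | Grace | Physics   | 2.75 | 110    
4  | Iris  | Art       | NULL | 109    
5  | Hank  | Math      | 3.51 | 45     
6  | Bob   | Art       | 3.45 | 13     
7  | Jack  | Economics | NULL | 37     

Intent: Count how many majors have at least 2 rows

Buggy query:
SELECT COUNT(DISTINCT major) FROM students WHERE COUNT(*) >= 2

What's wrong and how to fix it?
Bug: WHERE filters individual rows, not groups, so a group-level COUNT is invalid there

Fix: Use a subquery that GROUPs and filters with HAVING, then count its rows

Corrected query:
SELECT COUNT(*) FROM (SELECT major FROM students GROUP BY major HAVING COUNT(*) >= 2)

Result:
COUNT(*)
--------
3       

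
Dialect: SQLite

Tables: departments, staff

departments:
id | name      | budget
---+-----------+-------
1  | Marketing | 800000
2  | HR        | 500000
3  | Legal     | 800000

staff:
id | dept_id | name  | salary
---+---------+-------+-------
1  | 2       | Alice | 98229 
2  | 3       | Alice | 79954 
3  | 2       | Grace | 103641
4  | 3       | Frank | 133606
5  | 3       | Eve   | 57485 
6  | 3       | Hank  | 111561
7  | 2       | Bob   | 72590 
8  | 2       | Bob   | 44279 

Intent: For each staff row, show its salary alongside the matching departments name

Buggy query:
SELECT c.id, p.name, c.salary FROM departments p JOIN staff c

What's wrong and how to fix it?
Bug: Missing join condition: each staff row is matched to all departments rows instead of just its own

Fix: Specify the join condition linking the foreign key to the parent id

Corrected query:
SELECT c.id, p.name, c.salary FROM departments p JOIN staff c ON c.dept_id = p.id

Result:
id | name  | salary
---+-------+-------
1  | HR    | 98229 
2  | Legal | 79954 
3  | HR    | 103641
4  | Legal | 133606
5  | Legal | 57485 
6  | Legal | 111561
7  | HR    | 72590 
8  | HR    | 44279 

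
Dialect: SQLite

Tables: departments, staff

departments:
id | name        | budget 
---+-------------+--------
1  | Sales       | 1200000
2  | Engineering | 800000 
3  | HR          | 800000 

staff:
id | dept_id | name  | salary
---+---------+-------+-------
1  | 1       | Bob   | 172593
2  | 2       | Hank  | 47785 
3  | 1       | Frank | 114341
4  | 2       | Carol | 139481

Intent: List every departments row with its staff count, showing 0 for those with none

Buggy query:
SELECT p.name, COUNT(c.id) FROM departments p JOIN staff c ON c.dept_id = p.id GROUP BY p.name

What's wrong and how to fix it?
Bug: An inner join excludes parents with zero children

Fix: Use LEFT JOIN so parents without children still appear (COUNT(c.id) gives 0)

Corrected query:
SELECT p.name, COUNT(c.id) FROM departments p LEFT JOIN staff c ON c.dept_id = p.id GROUP BY p.name

Result:
name        | COUNT(c.id)
------------+------------
Engineering | 2          
HR          | 0          
Sales       | 2          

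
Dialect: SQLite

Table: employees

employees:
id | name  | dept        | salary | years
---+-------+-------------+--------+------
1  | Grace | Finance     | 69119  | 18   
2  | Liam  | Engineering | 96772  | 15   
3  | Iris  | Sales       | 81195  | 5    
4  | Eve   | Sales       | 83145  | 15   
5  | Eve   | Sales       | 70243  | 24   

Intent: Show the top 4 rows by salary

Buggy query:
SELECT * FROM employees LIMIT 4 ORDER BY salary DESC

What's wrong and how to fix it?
Bug: ORDER BY cannot follow LIMIT; LIMIT is the final clause

Fix: Swap the clauses: ORDER BY first, then LIMIT

Corrected query:
SELECT * FROM employees ORDER BY salary DESC LIMIT 4

Result:
id | name | dept        | salary | years
---+------+-------------+--------+------
2  | Liam | Engineering | 96772  | 15   
4  | Eve  | Sales       | 83145  | 15   
3  | Iris | Sales       | 81195  | 5    
5  | Eve  | Sales       | 70243  | 24   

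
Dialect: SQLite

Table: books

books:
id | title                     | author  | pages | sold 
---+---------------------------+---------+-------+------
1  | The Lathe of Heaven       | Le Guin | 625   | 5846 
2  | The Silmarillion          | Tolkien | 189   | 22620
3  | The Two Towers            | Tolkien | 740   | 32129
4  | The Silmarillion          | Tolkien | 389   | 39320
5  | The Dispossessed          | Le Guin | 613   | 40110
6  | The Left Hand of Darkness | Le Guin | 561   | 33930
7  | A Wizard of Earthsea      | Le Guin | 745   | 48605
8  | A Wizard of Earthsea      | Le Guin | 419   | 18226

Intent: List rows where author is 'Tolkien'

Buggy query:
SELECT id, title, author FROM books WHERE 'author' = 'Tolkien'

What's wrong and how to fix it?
Bug: Single quotes denote string literals in SQL; the column name is being compared as a constant string

Fix: Remove the quotes around the column name (or use double quotes for an identifier)

Corrected query:
SELECT id, title, author FROM books WHERE author = 'Tolkien'

Result:
id | title            | author 
---+------------------+--------
2  | The Silmarillion | Tolkien
3  | The Two Towers   | Tolkien
4  | The Silmarillion | Tolkien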